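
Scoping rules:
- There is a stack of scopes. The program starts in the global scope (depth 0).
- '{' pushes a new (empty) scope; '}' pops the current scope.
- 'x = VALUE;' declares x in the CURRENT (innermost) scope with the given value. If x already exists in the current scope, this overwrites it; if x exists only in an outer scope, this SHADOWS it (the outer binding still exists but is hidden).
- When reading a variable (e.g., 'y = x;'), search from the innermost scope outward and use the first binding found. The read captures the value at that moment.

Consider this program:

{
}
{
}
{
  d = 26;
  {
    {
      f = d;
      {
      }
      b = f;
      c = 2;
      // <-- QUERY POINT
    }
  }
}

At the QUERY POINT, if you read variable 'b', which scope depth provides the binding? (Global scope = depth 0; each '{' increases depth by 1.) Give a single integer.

Step 1: enter scope (depth=1)
Step 2: exit scope (depth=0)
Step 3: enter scope (depth=1)
Step 4: exit scope (depth=0)
Step 5: enter scope (depth=1)
Step 6: declare d=26 at depth 1
Step 7: enter scope (depth=2)
Step 8: enter scope (depth=3)
Step 9: declare f=(read d)=26 at depth 3
Step 10: enter scope (depth=4)
Step 11: exit scope (depth=3)
Step 12: declare b=(read f)=26 at depth 3
Step 13: declare c=2 at depth 3
Visible at query point: b=26 c=2 d=26 f=26

Answer: 3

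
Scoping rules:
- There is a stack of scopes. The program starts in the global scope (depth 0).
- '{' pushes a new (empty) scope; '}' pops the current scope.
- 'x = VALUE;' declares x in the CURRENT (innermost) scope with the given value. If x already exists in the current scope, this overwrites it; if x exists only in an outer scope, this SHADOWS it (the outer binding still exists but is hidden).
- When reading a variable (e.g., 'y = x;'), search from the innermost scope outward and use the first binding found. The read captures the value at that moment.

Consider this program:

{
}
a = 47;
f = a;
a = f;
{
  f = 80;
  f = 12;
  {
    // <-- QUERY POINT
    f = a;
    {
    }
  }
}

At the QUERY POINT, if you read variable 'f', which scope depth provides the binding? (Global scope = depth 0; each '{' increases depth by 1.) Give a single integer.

Answer: 1

Derivation:
Step 1: enter scope (depth=1)
Step 2: exit scope (depth=0)
Step 3: declare a=47 at depth 0
Step 4: declare f=(read a)=47 at depth 0
Step 5: declare a=(read f)=47 at depth 0
Step 6: enter scope (depth=1)
Step 7: declare f=80 at depth 1
Step 8: declare f=12 at depth 1
Step 9: enter scope (depth=2)
Visible at query point: a=47 f=12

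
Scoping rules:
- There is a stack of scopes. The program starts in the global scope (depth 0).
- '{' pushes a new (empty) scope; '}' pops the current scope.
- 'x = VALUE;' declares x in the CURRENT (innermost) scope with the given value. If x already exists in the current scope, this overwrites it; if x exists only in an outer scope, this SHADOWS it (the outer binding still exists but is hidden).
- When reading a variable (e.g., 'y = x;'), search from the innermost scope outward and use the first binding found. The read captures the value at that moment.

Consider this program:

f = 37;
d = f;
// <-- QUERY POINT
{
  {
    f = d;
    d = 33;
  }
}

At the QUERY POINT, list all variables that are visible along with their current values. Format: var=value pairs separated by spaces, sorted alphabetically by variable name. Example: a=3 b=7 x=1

Answer: d=37 f=37

Derivation:
Step 1: declare f=37 at depth 0
Step 2: declare d=(read f)=37 at depth 0
Visible at query point: d=37 f=37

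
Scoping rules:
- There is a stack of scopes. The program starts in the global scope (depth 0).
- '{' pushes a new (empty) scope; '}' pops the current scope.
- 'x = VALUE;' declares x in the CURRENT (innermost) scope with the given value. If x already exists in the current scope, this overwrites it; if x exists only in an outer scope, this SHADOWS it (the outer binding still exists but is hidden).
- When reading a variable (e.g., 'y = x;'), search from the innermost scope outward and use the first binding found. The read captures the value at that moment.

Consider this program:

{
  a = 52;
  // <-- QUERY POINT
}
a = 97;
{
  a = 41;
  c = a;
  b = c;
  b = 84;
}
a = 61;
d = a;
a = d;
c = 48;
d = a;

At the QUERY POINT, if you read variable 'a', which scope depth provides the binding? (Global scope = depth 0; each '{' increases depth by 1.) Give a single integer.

Step 1: enter scope (depth=1)
Step 2: declare a=52 at depth 1
Visible at query point: a=52

Answer: 1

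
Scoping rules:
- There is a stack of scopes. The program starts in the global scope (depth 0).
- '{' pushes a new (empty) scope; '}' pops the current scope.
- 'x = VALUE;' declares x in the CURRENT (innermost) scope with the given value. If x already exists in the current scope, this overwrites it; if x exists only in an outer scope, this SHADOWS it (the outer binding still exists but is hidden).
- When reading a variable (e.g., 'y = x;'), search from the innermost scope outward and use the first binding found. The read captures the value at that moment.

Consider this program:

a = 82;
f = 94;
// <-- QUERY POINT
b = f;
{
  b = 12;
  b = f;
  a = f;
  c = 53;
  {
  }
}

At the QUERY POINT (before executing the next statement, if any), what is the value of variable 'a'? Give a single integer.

Step 1: declare a=82 at depth 0
Step 2: declare f=94 at depth 0
Visible at query point: a=82 f=94

Answer: 82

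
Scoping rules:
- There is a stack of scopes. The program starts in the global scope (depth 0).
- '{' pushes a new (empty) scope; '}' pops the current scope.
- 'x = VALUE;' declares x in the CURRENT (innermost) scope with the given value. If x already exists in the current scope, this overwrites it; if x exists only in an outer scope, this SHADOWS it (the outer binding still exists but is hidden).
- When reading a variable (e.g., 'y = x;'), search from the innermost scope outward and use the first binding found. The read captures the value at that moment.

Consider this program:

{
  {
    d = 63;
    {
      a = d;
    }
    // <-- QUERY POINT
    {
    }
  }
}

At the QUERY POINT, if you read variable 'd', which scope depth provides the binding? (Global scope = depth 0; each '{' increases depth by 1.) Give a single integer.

Answer: 2

Derivation:
Step 1: enter scope (depth=1)
Step 2: enter scope (depth=2)
Step 3: declare d=63 at depth 2
Step 4: enter scope (depth=3)
Step 5: declare a=(read d)=63 at depth 3
Step 6: exit scope (depth=2)
Visible at query point: d=63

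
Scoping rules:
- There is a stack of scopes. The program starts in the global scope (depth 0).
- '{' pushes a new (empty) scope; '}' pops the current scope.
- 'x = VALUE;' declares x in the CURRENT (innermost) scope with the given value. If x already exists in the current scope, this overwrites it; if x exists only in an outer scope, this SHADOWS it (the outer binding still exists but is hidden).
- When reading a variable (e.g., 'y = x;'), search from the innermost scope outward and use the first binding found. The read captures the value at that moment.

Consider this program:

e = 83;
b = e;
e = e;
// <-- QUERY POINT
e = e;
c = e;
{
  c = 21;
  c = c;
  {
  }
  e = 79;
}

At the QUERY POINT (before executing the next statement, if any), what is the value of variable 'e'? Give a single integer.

Answer: 83

Derivation:
Step 1: declare e=83 at depth 0
Step 2: declare b=(read e)=83 at depth 0
Step 3: declare e=(read e)=83 at depth 0
Visible at query point: b=83 e=83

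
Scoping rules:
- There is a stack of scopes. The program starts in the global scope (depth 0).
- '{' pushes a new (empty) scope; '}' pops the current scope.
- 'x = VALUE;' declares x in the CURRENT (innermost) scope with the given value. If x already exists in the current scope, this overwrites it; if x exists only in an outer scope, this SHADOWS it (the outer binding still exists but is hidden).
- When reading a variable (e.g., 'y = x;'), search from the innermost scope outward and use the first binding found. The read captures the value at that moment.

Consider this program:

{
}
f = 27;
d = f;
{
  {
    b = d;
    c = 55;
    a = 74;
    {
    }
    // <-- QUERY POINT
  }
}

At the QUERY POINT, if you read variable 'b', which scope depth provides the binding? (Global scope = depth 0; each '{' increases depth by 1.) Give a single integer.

Step 1: enter scope (depth=1)
Step 2: exit scope (depth=0)
Step 3: declare f=27 at depth 0
Step 4: declare d=(read f)=27 at depth 0
Step 5: enter scope (depth=1)
Step 6: enter scope (depth=2)
Step 7: declare b=(read d)=27 at depth 2
Step 8: declare c=55 at depth 2
Step 9: declare a=74 at depth 2
Step 10: enter scope (depth=3)
Step 11: exit scope (depth=2)
Visible at query point: a=74 b=27 c=55 d=27 f=27

Answer: 2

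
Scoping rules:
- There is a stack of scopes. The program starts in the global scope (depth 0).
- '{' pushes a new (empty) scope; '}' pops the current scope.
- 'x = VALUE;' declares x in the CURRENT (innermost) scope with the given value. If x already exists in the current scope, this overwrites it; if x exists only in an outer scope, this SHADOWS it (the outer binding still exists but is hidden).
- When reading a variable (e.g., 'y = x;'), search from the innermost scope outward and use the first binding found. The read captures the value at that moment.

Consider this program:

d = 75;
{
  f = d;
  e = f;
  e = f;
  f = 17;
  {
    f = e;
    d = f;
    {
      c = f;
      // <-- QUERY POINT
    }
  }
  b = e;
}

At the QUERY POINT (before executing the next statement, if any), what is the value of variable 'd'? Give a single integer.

Step 1: declare d=75 at depth 0
Step 2: enter scope (depth=1)
Step 3: declare f=(read d)=75 at depth 1
Step 4: declare e=(read f)=75 at depth 1
Step 5: declare e=(read f)=75 at depth 1
Step 6: declare f=17 at depth 1
Step 7: enter scope (depth=2)
Step 8: declare f=(read e)=75 at depth 2
Step 9: declare d=(read f)=75 at depth 2
Step 10: enter scope (depth=3)
Step 11: declare c=(read f)=75 at depth 3
Visible at query point: c=75 d=75 e=75 f=75

Answer: 75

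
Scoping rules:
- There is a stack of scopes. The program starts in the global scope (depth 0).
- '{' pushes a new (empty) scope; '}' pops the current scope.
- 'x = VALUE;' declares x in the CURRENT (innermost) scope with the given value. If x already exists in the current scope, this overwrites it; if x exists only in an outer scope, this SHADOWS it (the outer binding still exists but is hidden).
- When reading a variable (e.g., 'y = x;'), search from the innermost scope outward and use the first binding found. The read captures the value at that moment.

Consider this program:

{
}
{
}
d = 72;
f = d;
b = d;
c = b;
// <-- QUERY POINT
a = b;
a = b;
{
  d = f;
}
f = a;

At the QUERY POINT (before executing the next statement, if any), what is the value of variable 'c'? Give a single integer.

Answer: 72

Derivation:
Step 1: enter scope (depth=1)
Step 2: exit scope (depth=0)
Step 3: enter scope (depth=1)
Step 4: exit scope (depth=0)
Step 5: declare d=72 at depth 0
Step 6: declare f=(read d)=72 at depth 0
Step 7: declare b=(read d)=72 at depth 0
Step 8: declare c=(read b)=72 at depth 0
Visible at query point: b=72 c=72 d=72 f=72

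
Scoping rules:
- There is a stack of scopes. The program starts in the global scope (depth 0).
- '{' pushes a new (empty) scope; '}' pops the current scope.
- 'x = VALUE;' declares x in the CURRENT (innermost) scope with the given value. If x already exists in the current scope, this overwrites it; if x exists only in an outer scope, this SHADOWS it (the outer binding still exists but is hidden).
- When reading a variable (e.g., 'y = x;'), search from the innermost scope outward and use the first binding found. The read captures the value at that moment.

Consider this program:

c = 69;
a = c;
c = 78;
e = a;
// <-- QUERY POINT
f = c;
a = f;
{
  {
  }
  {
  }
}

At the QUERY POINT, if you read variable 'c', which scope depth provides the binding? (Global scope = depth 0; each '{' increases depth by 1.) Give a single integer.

Step 1: declare c=69 at depth 0
Step 2: declare a=(read c)=69 at depth 0
Step 3: declare c=78 at depth 0
Step 4: declare e=(read a)=69 at depth 0
Visible at query point: a=69 c=78 e=69

Answer: 0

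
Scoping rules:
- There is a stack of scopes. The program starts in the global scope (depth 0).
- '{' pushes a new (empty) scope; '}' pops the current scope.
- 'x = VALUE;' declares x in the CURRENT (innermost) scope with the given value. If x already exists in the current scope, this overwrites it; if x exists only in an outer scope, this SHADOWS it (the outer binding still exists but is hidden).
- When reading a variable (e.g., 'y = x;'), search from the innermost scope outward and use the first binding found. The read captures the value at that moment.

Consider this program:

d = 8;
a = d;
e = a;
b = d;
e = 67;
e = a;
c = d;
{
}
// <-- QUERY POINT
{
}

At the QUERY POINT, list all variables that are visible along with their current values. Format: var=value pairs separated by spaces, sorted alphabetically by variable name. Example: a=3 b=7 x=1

Answer: a=8 b=8 c=8 d=8 e=8

Derivation:
Step 1: declare d=8 at depth 0
Step 2: declare a=(read d)=8 at depth 0
Step 3: declare e=(read a)=8 at depth 0
Step 4: declare b=(read d)=8 at depth 0
Step 5: declare e=67 at depth 0
Step 6: declare e=(read a)=8 at depth 0
Step 7: declare c=(read d)=8 at depth 0
Step 8: enter scope (depth=1)
Step 9: exit scope (depth=0)
Visible at query point: a=8 b=8 c=8 d=8 e=8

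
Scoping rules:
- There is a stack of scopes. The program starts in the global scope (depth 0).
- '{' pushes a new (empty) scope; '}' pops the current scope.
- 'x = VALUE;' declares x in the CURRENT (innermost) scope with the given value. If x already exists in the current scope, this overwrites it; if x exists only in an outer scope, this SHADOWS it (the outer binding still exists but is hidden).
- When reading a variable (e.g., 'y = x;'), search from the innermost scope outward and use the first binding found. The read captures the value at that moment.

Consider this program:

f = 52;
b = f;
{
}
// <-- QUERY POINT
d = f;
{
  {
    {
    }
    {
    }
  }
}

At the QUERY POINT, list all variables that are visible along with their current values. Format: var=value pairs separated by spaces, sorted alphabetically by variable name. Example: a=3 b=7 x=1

Answer: b=52 f=52

Derivation:
Step 1: declare f=52 at depth 0
Step 2: declare b=(read f)=52 at depth 0
Step 3: enter scope (depth=1)
Step 4: exit scope (depth=0)
Visible at query point: b=52 f=52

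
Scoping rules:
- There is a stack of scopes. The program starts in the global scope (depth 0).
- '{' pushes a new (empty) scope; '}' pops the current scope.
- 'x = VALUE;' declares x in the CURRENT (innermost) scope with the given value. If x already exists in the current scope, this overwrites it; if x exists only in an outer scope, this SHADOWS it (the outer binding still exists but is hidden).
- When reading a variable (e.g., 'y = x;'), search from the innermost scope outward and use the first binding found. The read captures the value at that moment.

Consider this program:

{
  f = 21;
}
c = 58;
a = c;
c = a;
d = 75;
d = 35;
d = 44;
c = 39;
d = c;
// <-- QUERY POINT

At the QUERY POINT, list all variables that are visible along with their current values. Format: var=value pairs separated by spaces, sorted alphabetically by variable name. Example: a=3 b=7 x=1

Answer: a=58 c=39 d=39

Derivation:
Step 1: enter scope (depth=1)
Step 2: declare f=21 at depth 1
Step 3: exit scope (depth=0)
Step 4: declare c=58 at depth 0
Step 5: declare a=(read c)=58 at depth 0
Step 6: declare c=(read a)=58 at depth 0
Step 7: declare d=75 at depth 0
Step 8: declare d=35 at depth 0
Step 9: declare d=44 at depth 0
Step 10: declare c=39 at depth 0
Step 11: declare d=(read c)=39 at depth 0
Visible at query point: a=58 c=39 d=39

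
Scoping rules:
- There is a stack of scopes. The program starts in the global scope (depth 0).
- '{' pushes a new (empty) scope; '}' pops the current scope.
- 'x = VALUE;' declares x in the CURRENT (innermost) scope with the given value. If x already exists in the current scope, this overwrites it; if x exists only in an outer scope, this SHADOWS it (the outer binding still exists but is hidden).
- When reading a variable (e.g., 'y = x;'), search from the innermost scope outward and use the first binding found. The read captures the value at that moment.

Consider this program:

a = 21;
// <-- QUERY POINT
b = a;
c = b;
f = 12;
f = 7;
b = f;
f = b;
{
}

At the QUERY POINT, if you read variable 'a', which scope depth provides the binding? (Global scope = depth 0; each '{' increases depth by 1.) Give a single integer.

Answer: 0

Derivation:
Step 1: declare a=21 at depth 0
Visible at query point: a=21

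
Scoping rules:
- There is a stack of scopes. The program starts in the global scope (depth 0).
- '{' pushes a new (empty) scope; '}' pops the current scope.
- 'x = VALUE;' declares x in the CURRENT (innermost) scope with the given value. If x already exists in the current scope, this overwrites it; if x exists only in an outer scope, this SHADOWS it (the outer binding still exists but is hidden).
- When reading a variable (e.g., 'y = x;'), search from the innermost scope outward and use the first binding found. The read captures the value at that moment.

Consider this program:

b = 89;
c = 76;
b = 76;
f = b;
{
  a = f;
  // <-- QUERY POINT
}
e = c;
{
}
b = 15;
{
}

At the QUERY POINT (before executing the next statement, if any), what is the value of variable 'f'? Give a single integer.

Step 1: declare b=89 at depth 0
Step 2: declare c=76 at depth 0
Step 3: declare b=76 at depth 0
Step 4: declare f=(read b)=76 at depth 0
Step 5: enter scope (depth=1)
Step 6: declare a=(read f)=76 at depth 1
Visible at query point: a=76 b=76 c=76 f=76

Answer: 76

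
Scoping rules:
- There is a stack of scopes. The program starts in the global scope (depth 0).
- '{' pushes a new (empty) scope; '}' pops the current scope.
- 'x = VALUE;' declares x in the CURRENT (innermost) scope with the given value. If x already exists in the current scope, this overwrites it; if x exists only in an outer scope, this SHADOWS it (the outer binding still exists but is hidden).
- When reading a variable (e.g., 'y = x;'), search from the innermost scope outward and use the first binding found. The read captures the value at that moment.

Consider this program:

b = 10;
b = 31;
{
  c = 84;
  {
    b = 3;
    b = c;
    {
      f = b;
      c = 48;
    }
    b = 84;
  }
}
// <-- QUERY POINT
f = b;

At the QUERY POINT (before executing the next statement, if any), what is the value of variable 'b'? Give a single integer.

Answer: 31

Derivation:
Step 1: declare b=10 at depth 0
Step 2: declare b=31 at depth 0
Step 3: enter scope (depth=1)
Step 4: declare c=84 at depth 1
Step 5: enter scope (depth=2)
Step 6: declare b=3 at depth 2
Step 7: declare b=(read c)=84 at depth 2
Step 8: enter scope (depth=3)
Step 9: declare f=(read b)=84 at depth 3
Step 10: declare c=48 at depth 3
Step 11: exit scope (depth=2)
Step 12: declare b=84 at depth 2
Step 13: exit scope (depth=1)
Step 14: exit scope (depth=0)
Visible at query point: b=31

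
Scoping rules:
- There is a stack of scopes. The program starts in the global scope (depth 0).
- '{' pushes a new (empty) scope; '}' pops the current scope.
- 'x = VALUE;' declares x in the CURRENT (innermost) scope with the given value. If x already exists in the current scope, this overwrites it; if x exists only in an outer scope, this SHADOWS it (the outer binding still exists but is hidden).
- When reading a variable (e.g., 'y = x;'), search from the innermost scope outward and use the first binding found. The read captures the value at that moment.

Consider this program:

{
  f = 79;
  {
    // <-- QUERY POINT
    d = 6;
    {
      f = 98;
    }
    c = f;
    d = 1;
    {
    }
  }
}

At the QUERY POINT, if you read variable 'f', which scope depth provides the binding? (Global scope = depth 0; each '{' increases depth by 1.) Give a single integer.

Answer: 1

Derivation:
Step 1: enter scope (depth=1)
Step 2: declare f=79 at depth 1
Step 3: enter scope (depth=2)
Visible at query point: f=79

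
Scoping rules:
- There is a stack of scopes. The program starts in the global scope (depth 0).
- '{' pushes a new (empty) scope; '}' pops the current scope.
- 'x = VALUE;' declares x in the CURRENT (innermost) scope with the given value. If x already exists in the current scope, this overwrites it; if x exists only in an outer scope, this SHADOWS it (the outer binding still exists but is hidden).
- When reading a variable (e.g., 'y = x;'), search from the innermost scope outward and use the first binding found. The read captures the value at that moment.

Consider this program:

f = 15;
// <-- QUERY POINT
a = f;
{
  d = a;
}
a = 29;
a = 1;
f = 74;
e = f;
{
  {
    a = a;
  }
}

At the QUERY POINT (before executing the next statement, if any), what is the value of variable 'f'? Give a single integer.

Step 1: declare f=15 at depth 0
Visible at query point: f=15

Answer: 15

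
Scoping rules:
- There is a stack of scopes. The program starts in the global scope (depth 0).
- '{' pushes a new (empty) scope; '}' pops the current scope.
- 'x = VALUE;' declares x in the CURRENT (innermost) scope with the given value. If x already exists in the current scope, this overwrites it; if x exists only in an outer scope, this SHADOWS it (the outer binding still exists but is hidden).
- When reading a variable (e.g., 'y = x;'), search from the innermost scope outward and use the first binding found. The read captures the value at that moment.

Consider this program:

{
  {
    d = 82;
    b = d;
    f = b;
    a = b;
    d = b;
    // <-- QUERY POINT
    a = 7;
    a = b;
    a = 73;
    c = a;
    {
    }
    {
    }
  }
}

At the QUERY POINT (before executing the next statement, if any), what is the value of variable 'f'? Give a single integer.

Step 1: enter scope (depth=1)
Step 2: enter scope (depth=2)
Step 3: declare d=82 at depth 2
Step 4: declare b=(read d)=82 at depth 2
Step 5: declare f=(read b)=82 at depth 2
Step 6: declare a=(read b)=82 at depth 2
Step 7: declare d=(read b)=82 at depth 2
Visible at query point: a=82 b=82 d=82 f=82

Answer: 82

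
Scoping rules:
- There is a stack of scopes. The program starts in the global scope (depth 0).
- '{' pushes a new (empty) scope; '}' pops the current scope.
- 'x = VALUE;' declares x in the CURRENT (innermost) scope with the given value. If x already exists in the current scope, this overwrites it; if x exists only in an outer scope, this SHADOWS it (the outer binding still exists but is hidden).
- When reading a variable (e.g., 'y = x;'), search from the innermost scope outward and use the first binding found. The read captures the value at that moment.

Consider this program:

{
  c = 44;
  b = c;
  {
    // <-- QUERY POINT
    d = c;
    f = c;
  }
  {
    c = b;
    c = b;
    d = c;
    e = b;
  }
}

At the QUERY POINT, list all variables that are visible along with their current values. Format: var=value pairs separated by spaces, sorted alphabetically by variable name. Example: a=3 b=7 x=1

Answer: b=44 c=44

Derivation:
Step 1: enter scope (depth=1)
Step 2: declare c=44 at depth 1
Step 3: declare b=(read c)=44 at depth 1
Step 4: enter scope (depth=2)
Visible at query point: b=44 c=44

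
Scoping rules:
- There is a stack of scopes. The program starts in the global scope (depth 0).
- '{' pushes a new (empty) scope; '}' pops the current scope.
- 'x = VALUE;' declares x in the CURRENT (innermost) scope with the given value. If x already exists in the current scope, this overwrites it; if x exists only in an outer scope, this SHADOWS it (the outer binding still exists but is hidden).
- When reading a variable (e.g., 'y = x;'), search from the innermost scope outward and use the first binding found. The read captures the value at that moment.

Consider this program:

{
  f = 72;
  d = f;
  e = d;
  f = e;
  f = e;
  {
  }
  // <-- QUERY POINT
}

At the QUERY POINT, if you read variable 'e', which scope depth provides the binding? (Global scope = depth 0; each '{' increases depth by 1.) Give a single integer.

Answer: 1

Derivation:
Step 1: enter scope (depth=1)
Step 2: declare f=72 at depth 1
Step 3: declare d=(read f)=72 at depth 1
Step 4: declare e=(read d)=72 at depth 1
Step 5: declare f=(read e)=72 at depth 1
Step 6: declare f=(read e)=72 at depth 1
Step 7: enter scope (depth=2)
Step 8: exit scope (depth=1)
Visible at query point: d=72 e=72 f=72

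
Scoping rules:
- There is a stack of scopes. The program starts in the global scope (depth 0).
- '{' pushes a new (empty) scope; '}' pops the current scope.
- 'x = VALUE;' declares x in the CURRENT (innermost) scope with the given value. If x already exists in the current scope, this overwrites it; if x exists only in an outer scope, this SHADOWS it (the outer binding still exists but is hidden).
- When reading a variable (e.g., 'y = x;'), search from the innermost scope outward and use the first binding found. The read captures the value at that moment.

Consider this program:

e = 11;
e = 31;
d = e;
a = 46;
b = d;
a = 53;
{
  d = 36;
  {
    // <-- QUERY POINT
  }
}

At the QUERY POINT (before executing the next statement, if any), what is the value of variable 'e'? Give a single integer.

Answer: 31

Derivation:
Step 1: declare e=11 at depth 0
Step 2: declare e=31 at depth 0
Step 3: declare d=(read e)=31 at depth 0
Step 4: declare a=46 at depth 0
Step 5: declare b=(read d)=31 at depth 0
Step 6: declare a=53 at depth 0
Step 7: enter scope (depth=1)
Step 8: declare d=36 at depth 1
Step 9: enter scope (depth=2)
Visible at query point: a=53 b=31 d=36 e=31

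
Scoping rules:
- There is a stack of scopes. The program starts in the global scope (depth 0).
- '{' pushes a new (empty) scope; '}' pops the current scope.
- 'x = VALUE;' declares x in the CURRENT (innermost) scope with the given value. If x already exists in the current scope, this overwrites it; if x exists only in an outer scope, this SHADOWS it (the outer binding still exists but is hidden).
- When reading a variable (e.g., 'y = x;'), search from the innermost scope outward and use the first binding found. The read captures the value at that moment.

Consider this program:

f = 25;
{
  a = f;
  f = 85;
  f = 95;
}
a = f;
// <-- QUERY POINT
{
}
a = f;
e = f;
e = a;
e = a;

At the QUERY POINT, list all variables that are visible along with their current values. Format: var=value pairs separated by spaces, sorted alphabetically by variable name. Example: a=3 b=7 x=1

Answer: a=25 f=25

Derivation:
Step 1: declare f=25 at depth 0
Step 2: enter scope (depth=1)
Step 3: declare a=(read f)=25 at depth 1
Step 4: declare f=85 at depth 1
Step 5: declare f=95 at depth 1
Step 6: exit scope (depth=0)
Step 7: declare a=(read f)=25 at depth 0
Visible at query point: a=25 f=25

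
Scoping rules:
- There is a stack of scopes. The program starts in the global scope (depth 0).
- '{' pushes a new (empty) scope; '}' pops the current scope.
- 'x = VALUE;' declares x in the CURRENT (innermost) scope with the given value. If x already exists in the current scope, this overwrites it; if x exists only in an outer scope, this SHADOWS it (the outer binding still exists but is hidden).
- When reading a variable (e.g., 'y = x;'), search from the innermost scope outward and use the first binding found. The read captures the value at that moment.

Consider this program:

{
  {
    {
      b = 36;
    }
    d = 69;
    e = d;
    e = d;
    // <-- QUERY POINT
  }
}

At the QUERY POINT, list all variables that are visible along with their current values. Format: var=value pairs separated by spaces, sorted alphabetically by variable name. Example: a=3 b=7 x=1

Answer: d=69 e=69

Derivation:
Step 1: enter scope (depth=1)
Step 2: enter scope (depth=2)
Step 3: enter scope (depth=3)
Step 4: declare b=36 at depth 3
Step 5: exit scope (depth=2)
Step 6: declare d=69 at depth 2
Step 7: declare e=(read d)=69 at depth 2
Step 8: declare e=(read d)=69 at depth 2
Visible at query point: d=69 e=69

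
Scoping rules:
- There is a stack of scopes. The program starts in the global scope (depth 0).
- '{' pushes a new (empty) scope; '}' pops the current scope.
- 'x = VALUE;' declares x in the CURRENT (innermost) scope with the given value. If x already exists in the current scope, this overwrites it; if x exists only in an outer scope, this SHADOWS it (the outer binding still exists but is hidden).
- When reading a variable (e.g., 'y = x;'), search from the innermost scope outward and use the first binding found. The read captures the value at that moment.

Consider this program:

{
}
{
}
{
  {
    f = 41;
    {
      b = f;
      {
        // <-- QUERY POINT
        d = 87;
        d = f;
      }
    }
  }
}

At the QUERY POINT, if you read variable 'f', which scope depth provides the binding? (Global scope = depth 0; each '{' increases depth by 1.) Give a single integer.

Step 1: enter scope (depth=1)
Step 2: exit scope (depth=0)
Step 3: enter scope (depth=1)
Step 4: exit scope (depth=0)
Step 5: enter scope (depth=1)
Step 6: enter scope (depth=2)
Step 7: declare f=41 at depth 2
Step 8: enter scope (depth=3)
Step 9: declare b=(read f)=41 at depth 3
Step 10: enter scope (depth=4)
Visible at query point: b=41 f=41

Answer: 2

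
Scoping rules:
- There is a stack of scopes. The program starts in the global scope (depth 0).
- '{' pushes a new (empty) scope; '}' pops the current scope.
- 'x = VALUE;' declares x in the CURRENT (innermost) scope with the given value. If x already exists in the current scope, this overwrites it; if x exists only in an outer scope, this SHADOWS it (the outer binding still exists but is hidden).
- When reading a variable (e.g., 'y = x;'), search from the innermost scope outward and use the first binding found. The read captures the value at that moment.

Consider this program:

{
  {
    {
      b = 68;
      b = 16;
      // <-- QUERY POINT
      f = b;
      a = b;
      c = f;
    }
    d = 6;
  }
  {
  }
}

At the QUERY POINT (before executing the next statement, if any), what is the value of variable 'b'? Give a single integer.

Answer: 16

Derivation:
Step 1: enter scope (depth=1)
Step 2: enter scope (depth=2)
Step 3: enter scope (depth=3)
Step 4: declare b=68 at depth 3
Step 5: declare b=16 at depth 3
Visible at query point: b=16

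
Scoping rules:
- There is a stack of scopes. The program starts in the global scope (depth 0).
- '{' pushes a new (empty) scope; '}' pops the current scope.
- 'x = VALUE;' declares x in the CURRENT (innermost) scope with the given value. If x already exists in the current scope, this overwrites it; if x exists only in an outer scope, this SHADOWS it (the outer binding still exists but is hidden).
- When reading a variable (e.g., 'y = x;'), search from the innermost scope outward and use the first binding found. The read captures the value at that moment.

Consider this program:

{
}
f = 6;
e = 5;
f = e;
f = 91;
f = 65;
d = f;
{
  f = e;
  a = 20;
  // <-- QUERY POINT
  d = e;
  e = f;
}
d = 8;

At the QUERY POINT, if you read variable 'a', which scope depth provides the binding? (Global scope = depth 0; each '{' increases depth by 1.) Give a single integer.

Step 1: enter scope (depth=1)
Step 2: exit scope (depth=0)
Step 3: declare f=6 at depth 0
Step 4: declare e=5 at depth 0
Step 5: declare f=(read e)=5 at depth 0
Step 6: declare f=91 at depth 0
Step 7: declare f=65 at depth 0
Step 8: declare d=(read f)=65 at depth 0
Step 9: enter scope (depth=1)
Step 10: declare f=(read e)=5 at depth 1
Step 11: declare a=20 at depth 1
Visible at query point: a=20 d=65 e=5 f=5

Answer: 1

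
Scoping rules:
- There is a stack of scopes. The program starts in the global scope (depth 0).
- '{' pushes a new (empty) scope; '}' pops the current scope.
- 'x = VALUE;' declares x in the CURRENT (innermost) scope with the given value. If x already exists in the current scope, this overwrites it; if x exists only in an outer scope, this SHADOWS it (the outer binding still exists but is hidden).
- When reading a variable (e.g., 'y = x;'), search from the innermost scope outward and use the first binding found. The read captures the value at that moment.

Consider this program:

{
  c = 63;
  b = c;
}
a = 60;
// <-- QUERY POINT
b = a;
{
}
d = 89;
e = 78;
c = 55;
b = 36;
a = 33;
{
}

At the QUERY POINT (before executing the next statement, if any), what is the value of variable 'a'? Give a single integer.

Step 1: enter scope (depth=1)
Step 2: declare c=63 at depth 1
Step 3: declare b=(read c)=63 at depth 1
Step 4: exit scope (depth=0)
Step 5: declare a=60 at depth 0
Visible at query point: a=60

Answer: 60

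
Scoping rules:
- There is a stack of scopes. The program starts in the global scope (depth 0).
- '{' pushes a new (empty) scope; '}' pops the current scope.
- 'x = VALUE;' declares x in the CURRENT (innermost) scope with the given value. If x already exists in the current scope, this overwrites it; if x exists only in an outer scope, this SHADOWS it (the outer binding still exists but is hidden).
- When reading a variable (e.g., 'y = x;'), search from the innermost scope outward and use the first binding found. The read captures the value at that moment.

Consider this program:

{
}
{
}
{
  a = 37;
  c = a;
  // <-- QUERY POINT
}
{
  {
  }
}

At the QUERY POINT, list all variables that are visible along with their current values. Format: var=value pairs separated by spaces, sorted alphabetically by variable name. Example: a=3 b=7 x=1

Step 1: enter scope (depth=1)
Step 2: exit scope (depth=0)
Step 3: enter scope (depth=1)
Step 4: exit scope (depth=0)
Step 5: enter scope (depth=1)
Step 6: declare a=37 at depth 1
Step 7: declare c=(read a)=37 at depth 1
Visible at query point: a=37 c=37

Answer: a=37 c=37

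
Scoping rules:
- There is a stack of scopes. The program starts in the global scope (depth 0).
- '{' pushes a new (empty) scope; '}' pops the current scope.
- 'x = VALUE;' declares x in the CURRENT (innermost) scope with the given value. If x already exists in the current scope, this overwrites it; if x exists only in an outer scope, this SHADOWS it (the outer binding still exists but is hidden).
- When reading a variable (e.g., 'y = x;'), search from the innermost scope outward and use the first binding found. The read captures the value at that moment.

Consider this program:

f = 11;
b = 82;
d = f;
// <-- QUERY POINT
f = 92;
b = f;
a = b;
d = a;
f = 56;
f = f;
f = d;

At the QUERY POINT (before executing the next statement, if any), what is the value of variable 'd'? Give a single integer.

Answer: 11

Derivation:
Step 1: declare f=11 at depth 0
Step 2: declare b=82 at depth 0
Step 3: declare d=(read f)=11 at depth 0
Visible at query point: b=82 d=11 f=11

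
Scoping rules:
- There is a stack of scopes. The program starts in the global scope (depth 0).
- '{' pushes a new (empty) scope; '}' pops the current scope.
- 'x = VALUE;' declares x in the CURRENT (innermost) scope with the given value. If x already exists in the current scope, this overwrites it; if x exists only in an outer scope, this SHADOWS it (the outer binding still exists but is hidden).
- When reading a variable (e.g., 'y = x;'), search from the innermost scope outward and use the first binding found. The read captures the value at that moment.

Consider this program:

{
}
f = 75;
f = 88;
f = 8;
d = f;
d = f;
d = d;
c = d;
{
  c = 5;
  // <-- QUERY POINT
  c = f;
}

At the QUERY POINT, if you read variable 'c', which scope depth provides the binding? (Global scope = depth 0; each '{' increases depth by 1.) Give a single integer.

Answer: 1

Derivation:
Step 1: enter scope (depth=1)
Step 2: exit scope (depth=0)
Step 3: declare f=75 at depth 0
Step 4: declare f=88 at depth 0
Step 5: declare f=8 at depth 0
Step 6: declare d=(read f)=8 at depth 0
Step 7: declare d=(read f)=8 at depth 0
Step 8: declare d=(read d)=8 at depth 0
Step 9: declare c=(read d)=8 at depth 0
Step 10: enter scope (depth=1)
Step 11: declare c=5 at depth 1
Visible at query point: c=5 d=8 f=8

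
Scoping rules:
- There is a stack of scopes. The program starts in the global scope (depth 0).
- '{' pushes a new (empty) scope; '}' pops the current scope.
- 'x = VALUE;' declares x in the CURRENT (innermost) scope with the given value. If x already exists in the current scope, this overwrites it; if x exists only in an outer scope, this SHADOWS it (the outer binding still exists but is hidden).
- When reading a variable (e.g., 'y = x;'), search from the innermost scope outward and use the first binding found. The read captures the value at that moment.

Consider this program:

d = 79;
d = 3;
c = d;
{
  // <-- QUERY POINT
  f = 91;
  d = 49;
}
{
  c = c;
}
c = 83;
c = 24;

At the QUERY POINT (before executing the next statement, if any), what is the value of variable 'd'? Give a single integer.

Answer: 3

Derivation:
Step 1: declare d=79 at depth 0
Step 2: declare d=3 at depth 0
Step 3: declare c=(read d)=3 at depth 0
Step 4: enter scope (depth=1)
Visible at query point: c=3 d=3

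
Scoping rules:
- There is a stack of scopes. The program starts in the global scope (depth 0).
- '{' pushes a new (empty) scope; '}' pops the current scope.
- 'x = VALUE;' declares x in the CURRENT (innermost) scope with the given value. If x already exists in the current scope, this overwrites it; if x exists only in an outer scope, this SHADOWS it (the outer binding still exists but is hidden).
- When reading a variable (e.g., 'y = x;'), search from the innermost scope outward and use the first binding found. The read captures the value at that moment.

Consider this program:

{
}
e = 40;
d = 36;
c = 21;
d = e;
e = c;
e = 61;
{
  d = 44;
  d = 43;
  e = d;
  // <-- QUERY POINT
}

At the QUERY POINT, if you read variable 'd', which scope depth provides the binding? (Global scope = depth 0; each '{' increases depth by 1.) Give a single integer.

Step 1: enter scope (depth=1)
Step 2: exit scope (depth=0)
Step 3: declare e=40 at depth 0
Step 4: declare d=36 at depth 0
Step 5: declare c=21 at depth 0
Step 6: declare d=(read e)=40 at depth 0
Step 7: declare e=(read c)=21 at depth 0
Step 8: declare e=61 at depth 0
Step 9: enter scope (depth=1)
Step 10: declare d=44 at depth 1
Step 11: declare d=43 at depth 1
Step 12: declare e=(read d)=43 at depth 1
Visible at query point: c=21 d=43 e=43

Answer: 1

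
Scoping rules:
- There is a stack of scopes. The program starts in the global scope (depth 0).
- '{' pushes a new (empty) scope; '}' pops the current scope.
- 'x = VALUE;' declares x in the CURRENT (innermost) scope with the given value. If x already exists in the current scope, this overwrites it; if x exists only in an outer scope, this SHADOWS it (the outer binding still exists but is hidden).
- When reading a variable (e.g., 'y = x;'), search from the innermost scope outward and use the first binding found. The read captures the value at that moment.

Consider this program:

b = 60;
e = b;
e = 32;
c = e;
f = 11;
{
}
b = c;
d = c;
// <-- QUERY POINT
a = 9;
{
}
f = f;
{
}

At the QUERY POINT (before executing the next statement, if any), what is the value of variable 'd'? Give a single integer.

Step 1: declare b=60 at depth 0
Step 2: declare e=(read b)=60 at depth 0
Step 3: declare e=32 at depth 0
Step 4: declare c=(read e)=32 at depth 0
Step 5: declare f=11 at depth 0
Step 6: enter scope (depth=1)
Step 7: exit scope (depth=0)
Step 8: declare b=(read c)=32 at depth 0
Step 9: declare d=(read c)=32 at depth 0
Visible at query point: b=32 c=32 d=32 e=32 f=11

Answer: 32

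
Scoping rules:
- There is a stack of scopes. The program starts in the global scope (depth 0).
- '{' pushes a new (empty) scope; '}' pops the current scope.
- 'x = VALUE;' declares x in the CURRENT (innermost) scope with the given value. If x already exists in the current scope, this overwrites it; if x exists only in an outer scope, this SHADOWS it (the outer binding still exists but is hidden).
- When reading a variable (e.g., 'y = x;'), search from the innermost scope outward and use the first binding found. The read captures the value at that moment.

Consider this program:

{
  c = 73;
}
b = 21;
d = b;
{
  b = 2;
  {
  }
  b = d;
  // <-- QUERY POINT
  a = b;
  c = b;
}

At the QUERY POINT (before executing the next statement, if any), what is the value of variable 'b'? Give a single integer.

Answer: 21

Derivation:
Step 1: enter scope (depth=1)
Step 2: declare c=73 at depth 1
Step 3: exit scope (depth=0)
Step 4: declare b=21 at depth 0
Step 5: declare d=(read b)=21 at depth 0
Step 6: enter scope (depth=1)
Step 7: declare b=2 at depth 1
Step 8: enter scope (depth=2)
Step 9: exit scope (depth=1)
Step 10: declare b=(read d)=21 at depth 1
Visible at query point: b=21 d=21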